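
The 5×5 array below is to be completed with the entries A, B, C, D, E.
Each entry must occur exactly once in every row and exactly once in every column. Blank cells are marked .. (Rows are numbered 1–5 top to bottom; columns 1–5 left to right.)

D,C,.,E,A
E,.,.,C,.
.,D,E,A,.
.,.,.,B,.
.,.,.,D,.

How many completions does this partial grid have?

Row 1, column 3: eliminating its row and column leaves {B}.
Row 2, column 2: eliminating its row and column leaves {A, B}.
Row 2, column 3: eliminating its row and column leaves {A, B, D}.
Row 2, column 5: eliminating its row and column leaves {B, D}.
Row 3, column 1: eliminating its row and column leaves {B, C}.
Row 3, column 5: eliminating its row and column leaves {B, C}.
Row 4, column 1: eliminating its row and column leaves {A, C}.
Row 4, column 2: eliminating its row and column leaves {A, E}.
Row 4, column 3: eliminating its row and column leaves {A, C, D}.
Row 4, column 5: eliminating its row and column leaves {C, D, E}.
Row 5, column 1: eliminating its row and column leaves {A, B, C}.
Row 5, column 2: eliminating its row and column leaves {A, B, E}.
Row 5, column 3: eliminating its row and column leaves {A, B, C}.
Row 5, column 5: eliminating its row and column leaves {B, C, E}.
Enumerating the assignments across these blanks that avoid any row or column repeat gives 4 completions.

4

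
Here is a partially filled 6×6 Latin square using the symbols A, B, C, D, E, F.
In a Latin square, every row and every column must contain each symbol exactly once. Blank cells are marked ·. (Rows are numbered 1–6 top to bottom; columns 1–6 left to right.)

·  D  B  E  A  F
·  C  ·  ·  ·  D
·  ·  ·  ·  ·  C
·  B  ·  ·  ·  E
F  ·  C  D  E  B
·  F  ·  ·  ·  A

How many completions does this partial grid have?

Row 1, column 1: eliminating its row and column leaves {C}.
Row 2, column 1: eliminating its row and column leaves {A, B, E}.
Row 2, column 3: eliminating its row and column leaves {A, E, F}.
Row 2, column 4: eliminating its row and column leaves {A, B, F}.
Row 2, column 5: eliminating its row and column leaves {B, F}.
Row 3, column 1: eliminating its row and column leaves {A, B, D, E}.
Row 3, column 2: eliminating its row and column leaves {A, E}.
Row 3, column 3: eliminating its row and column leaves {A, D, E, F}.
Row 3, column 4: eliminating its row and column leaves {A, B, F}.
Row 3, column 5: eliminating its row and column leaves {B, D, F}.
Row 4, column 1: eliminating its row and column leaves {A, C, D}.
Row 4, column 3: eliminating its row and column leaves {A, D, F}.
Row 4, column 4: eliminating its row and column leaves {A, C, F}.
Row 4, column 5: eliminating its row and column leaves {C, D, F}.
Row 5, column 2: eliminating its row and column leaves {A}.
Row 6, column 1: eliminating its row and column leaves {B, C, D, E}.
Row 6, column 3: eliminating its row and column leaves {D, E}.
Row 6, column 4: eliminating its row and column leaves {B, C}.
Row 6, column 5: eliminating its row and column leaves {B, C, D}.
Enumerating the assignments across these blanks that avoid any row or column repeat gives 14 completions.

14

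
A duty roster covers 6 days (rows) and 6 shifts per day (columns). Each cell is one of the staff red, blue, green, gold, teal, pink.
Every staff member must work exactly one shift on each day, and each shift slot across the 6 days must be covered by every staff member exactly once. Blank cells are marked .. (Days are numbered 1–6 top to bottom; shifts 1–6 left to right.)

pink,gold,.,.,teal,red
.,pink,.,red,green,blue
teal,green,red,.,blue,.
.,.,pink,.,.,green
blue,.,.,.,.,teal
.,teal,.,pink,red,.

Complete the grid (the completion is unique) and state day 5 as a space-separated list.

Day 5, shift 2: day 5 has {blue, teal} and shift 2 has {green, gold, teal, pink}, leaving only red.
Day 2, shift 1: day 2 has {red, blue, green, pink} and shift 1 has {blue, teal, pink}, leaving only gold.
Day 2, shift 3: day 2 has {red, blue, green, gold, pink} and shift 3 has {red, pink}, leaving only teal.
Day 3, shift 4: day 3 has {red, blue, green, teal} and shift 4 has {red, pink}, leaving only gold.
Day 5, shift 4: day 5 has {red, blue, teal} and shift 4 has {red, gold, pink}, leaving only green.
Day 5, shift 3: day 5 has {red, blue, green, teal} and shift 3 has {red, teal, pink}, leaving only gold.
Day 5, shift 5: day 5 has {red, blue, green, gold, teal} and shift 5 has {red, blue, green, teal}, leaving only pink.
So day 5 reads: blue red gold green pink teal.

blue red gold green pink teal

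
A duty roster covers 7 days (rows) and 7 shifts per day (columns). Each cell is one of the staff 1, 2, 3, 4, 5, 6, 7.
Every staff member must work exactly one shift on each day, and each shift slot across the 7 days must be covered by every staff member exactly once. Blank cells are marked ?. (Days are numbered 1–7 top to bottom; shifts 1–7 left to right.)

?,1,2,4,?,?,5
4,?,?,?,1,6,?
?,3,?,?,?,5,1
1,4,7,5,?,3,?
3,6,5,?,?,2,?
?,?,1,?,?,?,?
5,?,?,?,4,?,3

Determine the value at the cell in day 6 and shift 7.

6

Day 1, shift 6: day 1 has {1, 2, 4, 5} and shift 6 has {2, 3, 5, 6}, leaving only 7.
Day 1, shift 1: day 1 has {1, 2, 4, 5, 7} and shift 1 has {1, 3, 4, 5}, leaving only 6.
Day 1, shift 5: day 1 has {1, 2, 4, 5, 6, 7} and shift 5 has {1, 4}, leaving only 3.
Day 2, shift 3: day 2 has {1, 4, 6} and shift 3 has {1, 2, 5, 7}, leaving only 3.
Day 5, shift 5: day 5 has {2, 3, 5, 6} and shift 5 has {1, 3, 4}, leaving only 7.
Day 5, shift 4: day 5 has {2, 3, 5, 6, 7} and shift 4 has {4, 5}, leaving only 1.
Day 5, shift 7: day 5 has {1, 2, 3, 5, 6, 7} and shift 7 has {1, 3, 5}, leaving only 4.
Day 6, shift 6: day 6 has {1} and shift 6 has {2, 3, 5, 6, 7}, leaving only 4.
Day 7, shift 3: day 7 has {3, 4, 5} and shift 3 has {1, 2, 3, 5, 7}, leaving only 6.
Day 3, shift 3: day 3 has {1, 3, 5} and shift 3 has {1, 2, 3, 5, 6, 7}, leaving only 4.
Day 7, shift 6: day 7 has {3, 4, 5, 6} and shift 6 has {2, 3, 4, 5, 6, 7}, leaving only 1.
Day 6, shift 7 is narrowed to {2, 6, 7}.
If it were 2, then day 7, shift 4 would be left with no valid symbol.
If it were 7, then day 7, shift 4 would be left with no valid symbol.
So day 6, shift 7 must be 6.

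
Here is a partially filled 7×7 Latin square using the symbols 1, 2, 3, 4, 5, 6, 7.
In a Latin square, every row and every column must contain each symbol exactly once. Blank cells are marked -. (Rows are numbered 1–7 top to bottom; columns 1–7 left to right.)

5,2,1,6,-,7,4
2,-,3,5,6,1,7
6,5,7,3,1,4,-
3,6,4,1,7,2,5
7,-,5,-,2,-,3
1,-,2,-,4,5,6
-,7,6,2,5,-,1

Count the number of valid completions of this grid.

Row 1, column 5: eliminating its row and column leaves {3}.
Row 2, column 2: eliminating its row and column leaves {4}.
Row 3, column 7: eliminating its row and column leaves {2}.
Row 5, column 2: eliminating its row and column leaves {1, 4}.
Row 5, column 4: eliminating its row and column leaves {4}.
Row 5, column 6: eliminating its row and column leaves {6}.
Row 6, column 2: eliminating its row and column leaves {3}.
Row 6, column 4: eliminating its row and column leaves {7}.
Row 7, column 1: eliminating its row and column leaves {4}.
Row 7, column 6: eliminating its row and column leaves {3}.
Only one assignment across all blanks avoids any row or column repeat, giving 1 completion.

1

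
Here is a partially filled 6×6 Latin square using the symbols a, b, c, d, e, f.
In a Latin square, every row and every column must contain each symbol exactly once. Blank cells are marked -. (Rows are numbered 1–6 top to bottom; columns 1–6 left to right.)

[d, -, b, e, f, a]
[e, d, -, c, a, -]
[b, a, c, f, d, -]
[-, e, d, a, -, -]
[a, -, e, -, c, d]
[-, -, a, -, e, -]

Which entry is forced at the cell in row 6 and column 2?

b

Row 1, column 2: row 1 has {a, b, d, e, f} and column 2 has {a, d, e}, leaving only c.
Row 2, column 3: row 2 has {a, c, d, e} and column 3 has {a, b, c, d, e}, leaving only f.
Row 2, column 6: row 2 has {a, c, d, e, f} and column 6 has {a, d}, leaving only b.
Row 3, column 6: row 3 has {a, b, c, d, f} and column 6 has {a, b, d}, leaving only e.
Row 4, column 5: row 4 has {a, d, e} and column 5 has {a, c, d, e, f}, leaving only b.
Row 5, column 4: row 5 has {a, c, d, e} and column 4 has {a, c, e, f}, leaving only b.
Row 5, column 2: row 5 has {a, b, c, d, e} and column 2 has {a, c, d, e}, leaving only f.
Row 6 already has {a, e} and column 2 already has {a, c, d, e, f}, so row 6, column 2 must be b.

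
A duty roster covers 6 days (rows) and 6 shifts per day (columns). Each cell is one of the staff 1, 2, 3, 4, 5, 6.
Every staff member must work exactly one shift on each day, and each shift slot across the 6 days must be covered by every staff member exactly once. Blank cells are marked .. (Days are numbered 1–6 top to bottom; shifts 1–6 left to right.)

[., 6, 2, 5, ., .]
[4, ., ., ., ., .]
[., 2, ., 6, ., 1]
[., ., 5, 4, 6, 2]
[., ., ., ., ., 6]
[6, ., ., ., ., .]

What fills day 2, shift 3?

6

Day 2, shift 3 is narrowed to {1, 3, 6}.
If it were 1, propagating the remaining blanks reaches a contradiction.
If it were 3, then day 2, shift 5 would be left with no valid symbol.
So day 2, shift 3 must be 6.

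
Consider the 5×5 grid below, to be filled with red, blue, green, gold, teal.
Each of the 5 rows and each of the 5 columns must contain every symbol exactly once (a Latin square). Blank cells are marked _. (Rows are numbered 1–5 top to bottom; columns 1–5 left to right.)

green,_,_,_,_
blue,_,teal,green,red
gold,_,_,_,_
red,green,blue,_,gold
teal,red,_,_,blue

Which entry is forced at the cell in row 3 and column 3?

red

Row 1, column 5: row 1 has {green} and column 5 has {red, blue, gold}, leaving only teal.
Row 2, column 2: row 2 has {red, blue, green, teal} and column 2 has {red, green}, leaving only gold.
Row 1, column 2: row 1 has {green, teal} and column 2 has {red, green, gold}, leaving only blue.
Row 3, column 2: row 3 has {gold} and column 2 has {red, blue, green, gold}, leaving only teal.
Row 3, column 5: row 3 has {gold, teal} and column 5 has {red, blue, gold, teal}, leaving only green.
Row 3 already has {green, gold, teal} and column 3 already has {blue, teal}, so row 3, column 3 must be red.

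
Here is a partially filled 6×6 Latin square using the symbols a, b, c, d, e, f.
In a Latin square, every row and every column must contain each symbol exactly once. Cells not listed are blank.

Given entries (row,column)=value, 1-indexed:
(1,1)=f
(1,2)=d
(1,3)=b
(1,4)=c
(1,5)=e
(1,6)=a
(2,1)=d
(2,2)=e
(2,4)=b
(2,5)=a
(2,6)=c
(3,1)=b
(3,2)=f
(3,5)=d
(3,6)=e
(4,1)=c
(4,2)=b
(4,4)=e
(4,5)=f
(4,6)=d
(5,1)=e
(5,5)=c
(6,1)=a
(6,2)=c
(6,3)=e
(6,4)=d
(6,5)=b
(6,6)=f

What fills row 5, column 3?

Row 2, column 3: row 2 has {a, b, c, d, e} and column 3 has {b, e}, leaving only f.
Row 3, column 4: row 3 has {b, d, e, f} and column 4 has {b, c, d, e}, leaving only a.
Row 3, column 3: row 3 has {a, b, d, e, f} and column 3 has {b, e, f}, leaving only c.
Row 4, column 3: row 4 has {b, c, d, e, f} and column 3 has {b, c, e, f}, leaving only a.
Row 5 already has {c, e} and column 3 already has {a, b, c, e, f}, so row 5, column 3 must be d.

d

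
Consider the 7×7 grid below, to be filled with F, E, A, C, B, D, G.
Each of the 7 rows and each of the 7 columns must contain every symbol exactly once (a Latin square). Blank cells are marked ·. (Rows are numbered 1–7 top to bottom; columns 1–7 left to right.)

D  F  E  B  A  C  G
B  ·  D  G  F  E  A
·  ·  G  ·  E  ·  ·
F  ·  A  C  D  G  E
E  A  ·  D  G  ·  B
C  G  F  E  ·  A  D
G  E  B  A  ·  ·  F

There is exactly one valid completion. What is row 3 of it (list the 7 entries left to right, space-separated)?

Row 3, column 1: row 3 has {E, G} and column 1 has {F, E, C, B, D, G}, leaving only A.
Row 3, column 4: row 3 has {E, A, G} and column 4 has {E, A, C, B, D, G}, leaving only F.
Row 3, column 7: row 3 has {F, E, A, G} and column 7 has {F, E, A, B, D, G}, leaving only C.
Row 2, column 2: row 2 has {F, E, A, B, D, G} and column 2 has {F, E, A, G}, leaving only C.
Row 4, column 2: row 4 has {F, E, A, C, D, G} and column 2 has {F, E, A, C, G}, leaving only B.
Row 3, column 2: row 3 has {F, E, A, C, G} and column 2 has {F, E, A, C, B, G}, leaving only D.
Row 3, column 6: row 3 has {F, E, A, C, D, G} and column 6 has {E, A, C, G}, leaving only B.
So row 3 reads: A D G F E B C.

A D G F E B C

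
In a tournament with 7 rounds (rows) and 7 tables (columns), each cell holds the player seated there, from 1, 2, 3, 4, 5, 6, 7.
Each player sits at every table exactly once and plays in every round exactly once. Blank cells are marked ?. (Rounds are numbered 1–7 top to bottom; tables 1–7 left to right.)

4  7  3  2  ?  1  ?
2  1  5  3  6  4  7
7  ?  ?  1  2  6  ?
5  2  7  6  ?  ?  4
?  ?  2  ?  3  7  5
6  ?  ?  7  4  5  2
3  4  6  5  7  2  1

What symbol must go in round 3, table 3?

4

Round 3 already has {1, 2, 6, 7} and table 3 already has {2, 3, 5, 6, 7}, so round 3, table 3 must be 4.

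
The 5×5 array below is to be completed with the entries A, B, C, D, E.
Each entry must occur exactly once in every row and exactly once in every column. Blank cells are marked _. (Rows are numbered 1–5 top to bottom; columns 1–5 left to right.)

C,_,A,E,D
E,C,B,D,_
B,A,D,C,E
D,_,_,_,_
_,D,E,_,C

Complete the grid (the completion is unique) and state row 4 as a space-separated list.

Row 4, column 3: row 4 has {D} and column 3 has {A, B, D, E}, leaving only C.
Row 1, column 2: row 1 has {A, C, D, E} and column 2 has {A, C, D}, leaving only B.
Row 4, column 2: row 4 has {C, D} and column 2 has {A, B, C, D}, leaving only E.
Row 2, column 5: row 2 has {B, C, D, E} and column 5 has {C, D, E}, leaving only A.
Row 4, column 5: row 4 has {C, D, E} and column 5 has {A, C, D, E}, leaving only B.
Row 4, column 4: row 4 has {B, C, D, E} and column 4 has {C, D, E}, leaving only A.
So row 4 reads: D E C A B.

D E C A B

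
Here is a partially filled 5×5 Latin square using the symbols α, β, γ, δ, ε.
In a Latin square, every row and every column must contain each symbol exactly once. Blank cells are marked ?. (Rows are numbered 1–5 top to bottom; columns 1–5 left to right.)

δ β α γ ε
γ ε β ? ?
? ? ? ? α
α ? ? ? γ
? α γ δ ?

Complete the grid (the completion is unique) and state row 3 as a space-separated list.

Row 2, column 4: row 2 has {β, γ, ε} and column 4 has {γ, δ}, leaving only α.
Row 2, column 5: row 2 has {α, β, γ, ε} and column 5 has {α, γ, ε}, leaving only δ.
Row 4, column 2: row 4 has {α, γ} and column 2 has {α, β, ε}, leaving only δ.
Row 3, column 2: row 3 has {α} and column 2 has {α, β, δ, ε}, leaving only γ.
Row 4, column 3: row 4 has {α, γ, δ} and column 3 has {α, β, γ}, leaving only ε.
Row 3, column 3: row 3 has {α, γ} and column 3 has {α, β, γ, ε}, leaving only δ.
Row 4, column 4: row 4 has {α, γ, δ, ε} and column 4 has {α, γ, δ}, leaving only β.
Row 3, column 4: row 3 has {α, γ, δ} and column 4 has {α, β, γ, δ}, leaving only ε.
Row 3, column 1: row 3 has {α, γ, δ, ε} and column 1 has {α, γ, δ}, leaving only β.
So row 3 reads: β γ δ ε α.

β γ δ ε α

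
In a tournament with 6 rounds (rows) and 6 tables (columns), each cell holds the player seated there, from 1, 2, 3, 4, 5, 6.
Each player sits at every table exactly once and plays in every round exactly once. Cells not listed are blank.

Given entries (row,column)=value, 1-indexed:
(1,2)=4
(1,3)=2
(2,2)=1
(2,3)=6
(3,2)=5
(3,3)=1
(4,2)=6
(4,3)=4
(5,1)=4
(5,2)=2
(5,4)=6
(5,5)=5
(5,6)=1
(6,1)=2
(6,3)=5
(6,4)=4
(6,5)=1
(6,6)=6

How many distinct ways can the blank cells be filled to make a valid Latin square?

14

Round 1, table 1: eliminating its round and table leaves {1, 3, 5, 6}.
Round 1, table 4: eliminating its round and table leaves {1, 3, 5}.
Round 1, table 5: eliminating its round and table leaves {3, 6}.
Round 1, table 6: eliminating its round and table leaves {3, 5}.
Round 2, table 1: eliminating its round and table leaves {3, 5}.
Round 2, table 4: eliminating its round and table leaves {2, 3, 5}.
Round 2, table 5: eliminating its round and table leaves {2, 3, 4}.
Round 2, table 6: eliminating its round and table leaves {2, 3, 4, 5}.
Round 3, table 1: eliminating its round and table leaves {3, 6}.
Round 3, table 4: eliminating its round and table leaves {2, 3}.
Round 3, table 5: eliminating its round and table leaves {2, 3, 4, 6}.
Round 3, table 6: eliminating its round and table leaves {2, 3, 4}.
Round 4, table 1: eliminating its round and table leaves {1, 3, 5}.
Round 4, table 4: eliminating its round and table leaves {1, 2, 3, 5}.
Round 4, table 5: eliminating its round and table leaves {2, 3}.
Round 4, table 6: eliminating its round and table leaves {2, 3, 5}.
Round 5, table 3: eliminating its round and table leaves {3}.
Round 6, table 2: eliminating its round and table leaves {3}.
Enumerating the assignments across these blanks that avoid any round or table repeat gives 14 completions.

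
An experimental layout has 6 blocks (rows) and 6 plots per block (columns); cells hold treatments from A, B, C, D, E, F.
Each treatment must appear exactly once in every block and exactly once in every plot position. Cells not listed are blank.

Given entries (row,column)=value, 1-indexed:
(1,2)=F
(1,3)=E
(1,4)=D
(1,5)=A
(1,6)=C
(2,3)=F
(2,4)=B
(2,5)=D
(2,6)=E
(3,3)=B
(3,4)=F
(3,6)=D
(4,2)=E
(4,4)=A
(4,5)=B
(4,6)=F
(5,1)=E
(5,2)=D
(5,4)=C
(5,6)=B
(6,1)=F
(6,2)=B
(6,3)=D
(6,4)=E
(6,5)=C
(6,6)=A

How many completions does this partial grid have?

Block 1, plot 1: eliminating its block and plot leaves {B}.
Block 2, plot 1: eliminating its block and plot leaves {A, C}.
Block 2, plot 2: eliminating its block and plot leaves {A, C}.
Block 3, plot 1: eliminating its block and plot leaves {A, C}.
Block 3, plot 2: eliminating its block and plot leaves {A, C}.
Block 3, plot 5: eliminating its block and plot leaves {E}.
Block 4, plot 1: eliminating its block and plot leaves {C, D}.
Block 4, plot 3: eliminating its block and plot leaves {C}.
Block 5, plot 3: eliminating its block and plot leaves {A}.
Block 5, plot 5: eliminating its block and plot leaves {F}.
Enumerating the assignments across these blanks that avoid any block or plot repeat gives 2 completions.

2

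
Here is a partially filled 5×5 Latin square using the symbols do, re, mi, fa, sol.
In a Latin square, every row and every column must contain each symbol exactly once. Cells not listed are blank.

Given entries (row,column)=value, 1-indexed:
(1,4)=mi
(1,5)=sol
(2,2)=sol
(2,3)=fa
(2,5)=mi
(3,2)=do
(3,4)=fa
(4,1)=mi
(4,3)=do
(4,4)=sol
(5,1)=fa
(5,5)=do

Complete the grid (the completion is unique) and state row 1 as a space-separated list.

Row 1, column 3: row 1 has {mi, sol} and column 3 has {do, fa}, leaving only re.
Row 1, column 1: row 1 has {re, mi, sol} and column 1 has {mi, fa}, leaving only do.
Row 1, column 2: row 1 has {do, re, mi, sol} and column 2 has {do, sol}, leaving only fa.
So row 1 reads: do fa re mi sol.

do fa re mi sol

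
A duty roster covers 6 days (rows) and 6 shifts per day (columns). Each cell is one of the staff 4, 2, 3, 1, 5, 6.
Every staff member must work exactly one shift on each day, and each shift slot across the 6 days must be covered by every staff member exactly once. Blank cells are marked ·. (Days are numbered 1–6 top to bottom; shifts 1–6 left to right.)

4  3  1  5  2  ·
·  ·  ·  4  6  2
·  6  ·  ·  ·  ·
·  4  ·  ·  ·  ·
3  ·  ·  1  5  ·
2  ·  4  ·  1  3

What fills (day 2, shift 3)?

Day 1, shift 6: day 1 has {4, 2, 3, 1, 5} and shift 6 has {2, 3}, leaving only 6.
Day 4, shift 5: day 4 has {4} and shift 5 has {2, 1, 5, 6}, leaving only 3.
Day 3, shift 5: day 3 has {6} and shift 5 has {2, 3, 1, 5, 6}, leaving only 4.
Day 5, shift 2: day 5 has {3, 1, 5} and shift 2 has {4, 3, 6}, leaving only 2.
Day 5, shift 3: day 5 has {2, 3, 1, 5} and shift 3 has {4, 1}, leaving only 6.
Day 5, shift 6: day 5 has {2, 3, 1, 5, 6} and shift 6 has {2, 3, 6}, leaving only 4.
Day 6, shift 2: day 6 has {4, 2, 3, 1} and shift 2 has {4, 2, 3, 6}, leaving only 5.
Day 2, shift 2: day 2 has {4, 2, 6} and shift 2 has {4, 2, 3, 5, 6}, leaving only 1.
Day 2, shift 1: day 2 has {4, 2, 1, 6} and shift 1 has {4, 2, 3}, leaving only 5.
Day 2 already has {4, 2, 1, 5, 6} and shift 3 already has {4, 1, 6}, so day 2, shift 3 must be 3.

3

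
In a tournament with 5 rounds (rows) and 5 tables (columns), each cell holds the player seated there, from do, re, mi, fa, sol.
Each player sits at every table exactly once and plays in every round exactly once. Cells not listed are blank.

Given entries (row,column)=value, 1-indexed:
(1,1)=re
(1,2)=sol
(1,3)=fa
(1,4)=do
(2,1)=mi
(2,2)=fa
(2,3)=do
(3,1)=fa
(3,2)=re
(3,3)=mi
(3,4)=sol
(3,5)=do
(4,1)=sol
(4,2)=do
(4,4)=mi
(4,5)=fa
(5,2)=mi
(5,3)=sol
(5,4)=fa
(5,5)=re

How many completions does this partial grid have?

1

Round 1, table 5: eliminating its round and table leaves {mi}.
Round 2, table 4: eliminating its round and table leaves {re}.
Round 2, table 5: eliminating its round and table leaves {sol}.
Round 4, table 3: eliminating its round and table leaves {re}.
Round 5, table 1: eliminating its round and table leaves {do}.
Only one assignment across all blanks avoids any round or table repeat, giving 1 completion.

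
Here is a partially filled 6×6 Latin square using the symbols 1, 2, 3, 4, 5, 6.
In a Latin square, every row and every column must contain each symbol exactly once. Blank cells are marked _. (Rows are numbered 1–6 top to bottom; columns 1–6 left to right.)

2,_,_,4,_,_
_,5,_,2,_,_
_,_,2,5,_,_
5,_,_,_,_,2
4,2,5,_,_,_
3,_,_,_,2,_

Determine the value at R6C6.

Row 6, column 6 is narrowed to {1, 4, 5, 6}.
If it were 1, then row 6, column 3 would be left with no valid symbol.
If it were 4, propagating the remaining blanks reaches a contradiction.
If it were 6, then row 6, column 3 would be left with no valid symbol.
So row 6, column 6 must be 5.

5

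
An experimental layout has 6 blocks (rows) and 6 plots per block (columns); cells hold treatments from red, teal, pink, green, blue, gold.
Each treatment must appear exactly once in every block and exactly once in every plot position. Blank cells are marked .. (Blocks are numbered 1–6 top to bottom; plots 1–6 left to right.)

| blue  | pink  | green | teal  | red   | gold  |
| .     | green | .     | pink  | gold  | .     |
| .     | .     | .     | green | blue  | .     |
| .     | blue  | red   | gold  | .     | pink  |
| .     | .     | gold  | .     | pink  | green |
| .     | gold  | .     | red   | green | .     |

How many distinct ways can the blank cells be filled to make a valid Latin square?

Block 2, plot 1: eliminating its block and plot leaves {red, teal}.
Block 2, plot 3: eliminating its block and plot leaves {teal, blue}.
Block 2, plot 6: eliminating its block and plot leaves {red, teal, blue}.
Block 3, plot 1: eliminating its block and plot leaves {red, teal, pink, gold}.
Block 3, plot 2: eliminating its block and plot leaves {red, teal}.
Block 3, plot 3: eliminating its block and plot leaves {teal, pink}.
Block 3, plot 6: eliminating its block and plot leaves {red, teal}.
Block 4, plot 1: eliminating its block and plot leaves {teal, green}.
Block 4, plot 5: eliminating its block and plot leaves {teal}.
Block 5, plot 1: eliminating its block and plot leaves {red, teal}.
Block 5, plot 2: eliminating its block and plot leaves {red, teal}.
Block 5, plot 4: eliminating its block and plot leaves {blue}.
Block 6, plot 1: eliminating its block and plot leaves {teal, pink}.
Block 6, plot 3: eliminating its block and plot leaves {teal, pink, blue}.
Block 6, plot 6: eliminating its block and plot leaves {teal, blue}.
Enumerating the assignments across these blanks that avoid any block or plot repeat gives 3 completions.

3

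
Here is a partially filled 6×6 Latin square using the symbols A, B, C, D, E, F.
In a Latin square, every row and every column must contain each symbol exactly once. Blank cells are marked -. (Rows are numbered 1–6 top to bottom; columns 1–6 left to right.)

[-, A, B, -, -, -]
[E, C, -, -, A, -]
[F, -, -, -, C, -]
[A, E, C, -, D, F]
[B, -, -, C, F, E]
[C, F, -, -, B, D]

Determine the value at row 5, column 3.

Row 1, column 1: row 1 has {A, B} and column 1 has {A, B, C, E, F}, leaving only D.
Row 1, column 5: row 1 has {A, B, D} and column 5 has {A, B, C, D, F}, leaving only E.
Row 1, column 4: row 1 has {A, B, D, E} and column 4 has {C}, leaving only F.
Row 1, column 6: row 1 has {A, B, D, E, F} and column 6 has {D, E, F}, leaving only C.
Row 2, column 6: row 2 has {A, C, E} and column 6 has {C, D, E, F}, leaving only B.
Row 2, column 4: row 2 has {A, B, C, E} and column 4 has {C, F}, leaving only D.
Row 2, column 3: row 2 has {A, B, C, D, E} and column 3 has {B, C}, leaving only F.
Row 3, column 6: row 3 has {C, F} and column 6 has {B, C, D, E, F}, leaving only A.
Row 4, column 4: row 4 has {A, C, D, E, F} and column 4 has {C, D, F}, leaving only B.
Row 3, column 4: row 3 has {A, C, F} and column 4 has {B, C, D, F}, leaving only E.
Row 3, column 3: row 3 has {A, C, E, F} and column 3 has {B, C, F}, leaving only D.
Row 5 already has {B, C, E, F} and column 3 already has {B, C, D, F}, so row 5, column 3 must be A.

A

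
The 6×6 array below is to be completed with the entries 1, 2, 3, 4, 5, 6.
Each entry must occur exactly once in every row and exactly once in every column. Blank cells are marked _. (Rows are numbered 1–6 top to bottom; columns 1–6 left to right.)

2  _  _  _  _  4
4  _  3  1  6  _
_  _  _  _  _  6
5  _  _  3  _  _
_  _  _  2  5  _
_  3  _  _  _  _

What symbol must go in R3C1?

3

Row 3, column 1 is narrowed to {1, 3}.
If it were 1, then row 6, column 6 would be left with no valid symbol.
So row 3, column 1 must be 3.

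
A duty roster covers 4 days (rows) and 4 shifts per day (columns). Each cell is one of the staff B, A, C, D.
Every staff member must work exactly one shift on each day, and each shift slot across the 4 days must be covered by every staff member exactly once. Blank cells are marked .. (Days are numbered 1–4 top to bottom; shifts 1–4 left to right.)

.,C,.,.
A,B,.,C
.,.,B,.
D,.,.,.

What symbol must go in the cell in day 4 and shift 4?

Day 1, shift 1: day 1 has {C} and shift 1 has {A, D}, leaving only B.
Day 2, shift 3: day 2 has {B, A, C} and shift 3 has {B}, leaving only D.
Day 1, shift 3: day 1 has {B, C} and shift 3 has {B, D}, leaving only A.
Day 1, shift 4: day 1 has {B, A, C} and shift 4 has {C}, leaving only D.
Day 3, shift 1: day 3 has {B} and shift 1 has {B, A, D}, leaving only C.
Day 3, shift 4: day 3 has {B, C} and shift 4 has {C, D}, leaving only A.
Day 4 already has {D} and shift 4 already has {A, C, D}, so day 4, shift 4 must be B.

B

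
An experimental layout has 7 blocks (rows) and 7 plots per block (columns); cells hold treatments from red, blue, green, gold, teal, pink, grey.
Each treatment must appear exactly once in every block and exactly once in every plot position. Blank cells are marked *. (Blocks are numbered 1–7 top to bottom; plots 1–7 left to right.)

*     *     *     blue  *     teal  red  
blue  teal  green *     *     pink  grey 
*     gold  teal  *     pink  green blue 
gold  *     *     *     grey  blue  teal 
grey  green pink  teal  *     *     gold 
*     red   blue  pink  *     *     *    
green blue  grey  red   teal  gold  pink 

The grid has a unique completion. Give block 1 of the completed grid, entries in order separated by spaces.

pink grey gold blue green teal red

Block 1, plot 1: block 1 has {red, blue, teal} and plot 1 has {blue, green, gold, grey}, leaving only pink.
Block 1, plot 2: block 1 has {red, blue, teal, pink} and plot 2 has {red, blue, green, gold, teal}, leaving only grey.
Block 1, plot 3: block 1 has {red, blue, teal, pink, grey} and plot 3 has {blue, green, teal, pink, grey}, leaving only gold.
Block 1, plot 5: block 1 has {red, blue, gold, teal, pink, grey} and plot 5 has {teal, pink, grey}, leaving only green.
So block 1 reads: pink grey gold blue green teal red.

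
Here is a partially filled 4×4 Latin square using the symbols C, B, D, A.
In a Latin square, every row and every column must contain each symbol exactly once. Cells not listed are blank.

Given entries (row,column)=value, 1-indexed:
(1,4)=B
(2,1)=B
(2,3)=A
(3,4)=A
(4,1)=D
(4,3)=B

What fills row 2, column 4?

Row 3, column 1: row 3 has {A} and column 1 has {B, D}, leaving only C.
Row 1, column 1: row 1 has {B} and column 1 has {C, B, D}, leaving only A.
Row 3, column 3: row 3 has {C, A} and column 3 has {B, A}, leaving only D.
Row 1, column 3: row 1 has {B, A} and column 3 has {B, D, A}, leaving only C.
Row 1, column 2: row 1 has {C, B, A} and column 2 has {}, leaving only D.
Row 2, column 2: row 2 has {B, A} and column 2 has {D}, leaving only C.
Row 2 already has {C, B, A} and column 4 already has {B, A}, so row 2, column 4 must be D.

D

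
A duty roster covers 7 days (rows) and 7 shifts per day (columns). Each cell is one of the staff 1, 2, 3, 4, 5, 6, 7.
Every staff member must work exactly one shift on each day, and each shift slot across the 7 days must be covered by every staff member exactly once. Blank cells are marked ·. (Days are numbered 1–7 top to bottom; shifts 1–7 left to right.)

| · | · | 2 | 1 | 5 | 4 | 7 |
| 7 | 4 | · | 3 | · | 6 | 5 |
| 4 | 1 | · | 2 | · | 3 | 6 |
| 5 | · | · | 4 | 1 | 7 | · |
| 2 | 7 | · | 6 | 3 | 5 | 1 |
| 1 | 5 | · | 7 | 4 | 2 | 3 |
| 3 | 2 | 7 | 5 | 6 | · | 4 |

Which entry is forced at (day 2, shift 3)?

1

Day 2 already has {3, 4, 5, 6, 7} and shift 3 already has {2, 7}, so day 2, shift 3 must be 1.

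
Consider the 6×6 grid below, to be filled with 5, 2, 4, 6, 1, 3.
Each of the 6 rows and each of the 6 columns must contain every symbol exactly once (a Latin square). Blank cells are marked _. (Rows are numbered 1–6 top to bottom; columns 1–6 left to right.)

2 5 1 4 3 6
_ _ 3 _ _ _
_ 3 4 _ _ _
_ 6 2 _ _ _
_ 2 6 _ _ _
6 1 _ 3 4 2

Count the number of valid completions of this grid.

Row 2, column 1: eliminating its row and column leaves {5, 4, 1}.
Row 2, column 2: eliminating its row and column leaves {4}.
Row 2, column 4: eliminating its row and column leaves {5, 2, 6, 1}.
Row 2, column 5: eliminating its row and column leaves {5, 2, 6, 1}.
Row 2, column 6: eliminating its row and column leaves {5, 4, 1}.
Row 3, column 1: eliminating its row and column leaves {5, 1}.
Row 3, column 4: eliminating its row and column leaves {5, 2, 6, 1}.
Row 3, column 5: eliminating its row and column leaves {5, 2, 6, 1}.
Row 3, column 6: eliminating its row and column leaves {5, 1}.
Row 4, column 1: eliminating its row and column leaves {5, 4, 1, 3}.
Row 4, column 4: eliminating its row and column leaves {5, 1}.
Row 4, column 5: eliminating its row and column leaves {5, 1}.
Row 4, column 6: eliminating its row and column leaves {5, 4, 1, 3}.
Row 5, column 1: eliminating its row and column leaves {5, 4, 1, 3}.
Row 5, column 4: eliminating its row and column leaves {5, 1}.
Row 5, column 5: eliminating its row and column leaves {5, 1}.
Row 5, column 6: eliminating its row and column leaves {5, 4, 1, 3}.
Row 6, column 3: eliminating its row and column leaves {5}.
Enumerating the assignments across these blanks that avoid any row or column repeat gives 16 completions.

16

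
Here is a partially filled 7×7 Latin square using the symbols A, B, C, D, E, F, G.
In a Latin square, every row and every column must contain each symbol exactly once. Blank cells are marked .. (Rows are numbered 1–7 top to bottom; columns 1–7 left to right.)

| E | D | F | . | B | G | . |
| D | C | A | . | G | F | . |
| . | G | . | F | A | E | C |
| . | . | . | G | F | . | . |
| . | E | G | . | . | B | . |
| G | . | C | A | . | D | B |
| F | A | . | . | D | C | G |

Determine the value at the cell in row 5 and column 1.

Row 1, column 4: row 1 has {B, D, E, F, G} and column 4 has {A, F, G}, leaving only C.
Row 1, column 7: row 1 has {B, C, D, E, F, G} and column 7 has {B, C, G}, leaving only A.
Row 2, column 7: row 2 has {A, C, D, F, G} and column 7 has {A, B, C, G}, leaving only E.
Row 2, column 4: row 2 has {A, C, D, E, F, G} and column 4 has {A, C, F, G}, leaving only B.
Row 3, column 1: row 3 has {A, C, E, F, G} and column 1 has {D, E, F, G}, leaving only B.
Row 3, column 3: row 3 has {A, B, C, E, F, G} and column 3 has {A, C, F, G}, leaving only D.
Row 4, column 2: row 4 has {F, G} and column 2 has {A, C, D, E, G}, leaving only B.
Row 4, column 3: row 4 has {B, F, G} and column 3 has {A, C, D, F, G}, leaving only E.
Row 4, column 6: row 4 has {B, E, F, G} and column 6 has {B, C, D, E, F, G}, leaving only A.
Row 4, column 1: row 4 has {A, B, E, F, G} and column 1 has {B, D, E, F, G}, leaving only C.
Row 5 already has {B, E, G} and column 1 already has {B, C, D, E, F, G}, so row 5, column 1 must be A.

A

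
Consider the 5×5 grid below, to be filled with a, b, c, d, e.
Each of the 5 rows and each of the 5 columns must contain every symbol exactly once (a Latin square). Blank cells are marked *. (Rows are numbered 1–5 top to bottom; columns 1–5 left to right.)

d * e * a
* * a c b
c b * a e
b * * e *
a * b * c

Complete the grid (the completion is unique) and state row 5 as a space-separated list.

a e b d c

Row 5, column 4: row 5 has {a, b, c} and column 4 has {a, c, e}, leaving only d.
Row 5, column 2: row 5 has {a, b, c, d} and column 2 has {b}, leaving only e.
So row 5 reads: a e b d c.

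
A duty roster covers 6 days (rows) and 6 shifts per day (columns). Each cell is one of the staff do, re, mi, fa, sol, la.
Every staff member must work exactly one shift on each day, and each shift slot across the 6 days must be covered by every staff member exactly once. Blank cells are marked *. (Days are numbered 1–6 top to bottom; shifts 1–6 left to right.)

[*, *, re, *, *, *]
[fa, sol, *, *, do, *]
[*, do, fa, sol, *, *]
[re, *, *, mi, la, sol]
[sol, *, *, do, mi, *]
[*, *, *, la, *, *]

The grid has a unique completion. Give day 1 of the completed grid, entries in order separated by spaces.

Day 1, shift 4: day 1 has {re} and shift 4 has {do, mi, sol, la}, leaving only fa.
Day 1, shift 5: day 1 has {re, fa} and shift 5 has {do, mi, la}, leaving only sol.
Day 2, shift 4: day 2 has {do, fa, sol} and shift 4 has {do, mi, fa, sol, la}, leaving only re.
Day 3, shift 5: day 3 has {do, fa, sol} and shift 5 has {do, mi, sol, la}, leaving only re.
Day 4, shift 2: day 4 has {re, mi, sol, la} and shift 2 has {do, sol}, leaving only fa.
Day 4, shift 3: day 4 has {re, mi, fa, sol, la} and shift 3 has {re, fa}, leaving only do.
Day 5, shift 3: day 5 has {do, mi, sol} and shift 3 has {do, re, fa}, leaving only la.
Day 2, shift 3: day 2 has {do, re, fa, sol} and shift 3 has {do, re, fa, la}, leaving only mi.
Day 2, shift 6: day 2 has {do, re, mi, fa, sol} and shift 6 has {sol}, leaving only la.
Day 3, shift 6: day 3 has {do, re, fa, sol} and shift 6 has {sol, la}, leaving only mi.
Day 1, shift 6: day 1 has {re, fa, sol} and shift 6 has {mi, sol, la}, leaving only do.
Day 3, shift 1: day 3 has {do, re, mi, fa, sol} and shift 1 has {re, fa, sol}, leaving only la.
Day 1, shift 1: day 1 has {do, re, fa, sol} and shift 1 has {re, fa, sol, la}, leaving only mi.
Day 1, shift 2: day 1 has {do, re, mi, fa, sol} and shift 2 has {do, fa, sol}, leaving only la.
So day 1 reads: mi la re fa sol do.

mi la re fa sol do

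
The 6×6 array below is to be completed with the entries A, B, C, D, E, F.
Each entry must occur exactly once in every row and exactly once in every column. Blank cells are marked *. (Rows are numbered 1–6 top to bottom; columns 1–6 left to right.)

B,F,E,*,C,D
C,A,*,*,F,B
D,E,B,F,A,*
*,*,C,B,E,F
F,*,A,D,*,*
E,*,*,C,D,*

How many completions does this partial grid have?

Row 1, column 4: eliminating its row and column leaves {A}.
Row 2, column 3: eliminating its row and column leaves {D}.
Row 2, column 4: eliminating its row and column leaves {E}.
Row 3, column 6: eliminating its row and column leaves {C}.
Row 4, column 1: eliminating its row and column leaves {A}.
Row 4, column 2: eliminating its row and column leaves {D}.
Row 5, column 2: eliminating its row and column leaves {B, C}.
Row 5, column 5: eliminating its row and column leaves {B}.
Row 5, column 6: eliminating its row and column leaves {C, E}.
Row 6, column 2: eliminating its row and column leaves {B}.
Row 6, column 3: eliminating its row and column leaves {F}.
Row 6, column 6: eliminating its row and column leaves {A}.
Only one assignment across all blanks avoids any row or column repeat, giving 1 completion.

1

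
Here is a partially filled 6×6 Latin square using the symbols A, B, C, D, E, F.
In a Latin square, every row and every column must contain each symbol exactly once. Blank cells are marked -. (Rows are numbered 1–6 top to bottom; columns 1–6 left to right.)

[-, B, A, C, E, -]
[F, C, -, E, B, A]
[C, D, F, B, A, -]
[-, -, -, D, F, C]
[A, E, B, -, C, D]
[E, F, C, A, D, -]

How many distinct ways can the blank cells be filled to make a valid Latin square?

Row 1, column 1: eliminating its row and column leaves {D}.
Row 1, column 6: eliminating its row and column leaves {F}.
Row 2, column 3: eliminating its row and column leaves {D}.
Row 3, column 6: eliminating its row and column leaves {E}.
Row 4, column 1: eliminating its row and column leaves {B}.
Row 4, column 2: eliminating its row and column leaves {A}.
Row 4, column 3: eliminating its row and column leaves {E}.
Row 5, column 4: eliminating its row and column leaves {F}.
Row 6, column 6: eliminating its row and column leaves {B}.
Only one assignment across all blanks avoids any row or column repeat, giving 1 completion.

1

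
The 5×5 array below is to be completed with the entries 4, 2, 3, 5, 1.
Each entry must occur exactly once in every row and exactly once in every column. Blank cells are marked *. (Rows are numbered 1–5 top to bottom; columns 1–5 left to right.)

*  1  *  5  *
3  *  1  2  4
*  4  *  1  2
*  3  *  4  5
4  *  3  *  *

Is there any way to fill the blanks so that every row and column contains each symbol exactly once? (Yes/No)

No

Row 5, column 4: row 5 together with column 4 already contain {4, 2, 3, 5, 1} — every symbol — so nothing can go there. The grid has no valid completion.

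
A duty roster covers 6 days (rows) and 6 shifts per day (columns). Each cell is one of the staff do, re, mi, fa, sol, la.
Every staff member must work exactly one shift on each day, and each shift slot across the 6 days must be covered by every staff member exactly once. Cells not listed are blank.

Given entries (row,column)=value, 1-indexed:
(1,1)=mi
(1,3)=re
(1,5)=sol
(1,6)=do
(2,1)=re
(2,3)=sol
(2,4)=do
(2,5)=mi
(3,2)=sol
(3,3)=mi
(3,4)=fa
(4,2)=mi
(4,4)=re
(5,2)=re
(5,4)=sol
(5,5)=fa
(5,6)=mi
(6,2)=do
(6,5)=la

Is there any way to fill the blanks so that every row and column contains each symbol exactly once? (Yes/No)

Yes

No day or shift among the givens repeats a symbol, and propagating forced cells runs into no contradiction.
One valid completion exists (for instance, mi fa re la sol do / re la sol do mi fa / do sol mi fa re la / fa mi la re do sol / la re do sol fa mi / sol do fa mi la re).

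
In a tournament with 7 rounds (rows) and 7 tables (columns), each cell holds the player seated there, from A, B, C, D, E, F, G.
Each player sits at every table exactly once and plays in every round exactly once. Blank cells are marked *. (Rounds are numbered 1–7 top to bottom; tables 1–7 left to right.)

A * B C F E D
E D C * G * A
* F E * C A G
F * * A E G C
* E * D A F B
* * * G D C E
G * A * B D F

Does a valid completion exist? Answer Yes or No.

No round or table among the givens repeats a symbol, and propagating forced cells runs into no contradiction.
One valid completion exists (for instance, A G B C F E D / E D C F G B A / D F E B C A G / F B D A E G C / C E G D A F B / B A F G D C E / G C A E B D F).

Yes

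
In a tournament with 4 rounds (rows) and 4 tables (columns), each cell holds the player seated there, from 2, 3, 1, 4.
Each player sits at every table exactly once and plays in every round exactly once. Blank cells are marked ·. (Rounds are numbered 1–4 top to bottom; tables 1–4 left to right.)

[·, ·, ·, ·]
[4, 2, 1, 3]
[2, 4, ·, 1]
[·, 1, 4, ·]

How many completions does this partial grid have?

Round 1, table 1: eliminating its round and table leaves {3, 1}.
Round 1, table 2: eliminating its round and table leaves {3}.
Round 1, table 3: eliminating its round and table leaves {2, 3}.
Round 1, table 4: eliminating its round and table leaves {2, 4}.
Round 3, table 3: eliminating its round and table leaves {3}.
Round 4, table 1: eliminating its round and table leaves {3}.
Round 4, table 4: eliminating its round and table leaves {2}.
Only one assignment across all blanks avoids any round or table repeat, giving 1 completion.

1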